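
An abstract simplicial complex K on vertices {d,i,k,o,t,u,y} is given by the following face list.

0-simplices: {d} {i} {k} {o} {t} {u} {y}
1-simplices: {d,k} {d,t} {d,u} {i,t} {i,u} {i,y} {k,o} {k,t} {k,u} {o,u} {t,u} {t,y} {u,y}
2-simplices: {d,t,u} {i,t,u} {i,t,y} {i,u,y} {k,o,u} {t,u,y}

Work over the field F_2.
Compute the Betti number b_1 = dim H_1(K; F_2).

n_0=7 n_1=13 n_2=6  [Z2]
∂1: piv[dk,dt,du,it,iy,ko] rk=6  ker:iu,kt,ku,ou,tu,ty,uy
∂2: piv[dtu,itu,ity,iuy,kou] rk=5  ker:tuy
b_1=(13−6)−5=2

b_1=2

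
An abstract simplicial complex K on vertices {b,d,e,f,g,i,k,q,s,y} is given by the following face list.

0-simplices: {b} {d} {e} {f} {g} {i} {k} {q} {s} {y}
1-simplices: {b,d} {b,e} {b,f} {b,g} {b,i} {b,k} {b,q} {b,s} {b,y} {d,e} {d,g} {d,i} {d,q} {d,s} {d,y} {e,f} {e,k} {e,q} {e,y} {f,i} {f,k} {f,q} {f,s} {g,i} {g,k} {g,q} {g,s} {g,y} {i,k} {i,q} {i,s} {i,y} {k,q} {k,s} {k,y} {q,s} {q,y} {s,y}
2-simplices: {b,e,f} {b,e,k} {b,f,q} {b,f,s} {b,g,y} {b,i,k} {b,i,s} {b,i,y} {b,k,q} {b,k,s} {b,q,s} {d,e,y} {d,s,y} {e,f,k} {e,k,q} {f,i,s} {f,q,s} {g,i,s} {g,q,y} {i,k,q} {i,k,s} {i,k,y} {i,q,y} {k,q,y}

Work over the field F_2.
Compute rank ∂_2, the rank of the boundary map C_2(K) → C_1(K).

rank∂_2=21

n_0=10 n_1=38 n_2=24  [Z2]
∂1: piv[bd,be,bf,bg,bi,bk,bq,bs,by] rk=9  ker:de,dg,di,dq,ds,dy,ef,ek,eq,ey,fi,fk,fq,fs,gi,gk,gq,gs,gy,ik,iq,is,iy,kq,ks,ky,qs,qy,sy
∂2: piv[bef,bek,bfq,bfs,bgy,bik,bis,biy,bkq,bks,bqs,dey,dsy,efk,ekq,fis,gis,gqy,ikq,iky,iqy] rk=21  ker:fqs,iks,kqy
rk∂_2=21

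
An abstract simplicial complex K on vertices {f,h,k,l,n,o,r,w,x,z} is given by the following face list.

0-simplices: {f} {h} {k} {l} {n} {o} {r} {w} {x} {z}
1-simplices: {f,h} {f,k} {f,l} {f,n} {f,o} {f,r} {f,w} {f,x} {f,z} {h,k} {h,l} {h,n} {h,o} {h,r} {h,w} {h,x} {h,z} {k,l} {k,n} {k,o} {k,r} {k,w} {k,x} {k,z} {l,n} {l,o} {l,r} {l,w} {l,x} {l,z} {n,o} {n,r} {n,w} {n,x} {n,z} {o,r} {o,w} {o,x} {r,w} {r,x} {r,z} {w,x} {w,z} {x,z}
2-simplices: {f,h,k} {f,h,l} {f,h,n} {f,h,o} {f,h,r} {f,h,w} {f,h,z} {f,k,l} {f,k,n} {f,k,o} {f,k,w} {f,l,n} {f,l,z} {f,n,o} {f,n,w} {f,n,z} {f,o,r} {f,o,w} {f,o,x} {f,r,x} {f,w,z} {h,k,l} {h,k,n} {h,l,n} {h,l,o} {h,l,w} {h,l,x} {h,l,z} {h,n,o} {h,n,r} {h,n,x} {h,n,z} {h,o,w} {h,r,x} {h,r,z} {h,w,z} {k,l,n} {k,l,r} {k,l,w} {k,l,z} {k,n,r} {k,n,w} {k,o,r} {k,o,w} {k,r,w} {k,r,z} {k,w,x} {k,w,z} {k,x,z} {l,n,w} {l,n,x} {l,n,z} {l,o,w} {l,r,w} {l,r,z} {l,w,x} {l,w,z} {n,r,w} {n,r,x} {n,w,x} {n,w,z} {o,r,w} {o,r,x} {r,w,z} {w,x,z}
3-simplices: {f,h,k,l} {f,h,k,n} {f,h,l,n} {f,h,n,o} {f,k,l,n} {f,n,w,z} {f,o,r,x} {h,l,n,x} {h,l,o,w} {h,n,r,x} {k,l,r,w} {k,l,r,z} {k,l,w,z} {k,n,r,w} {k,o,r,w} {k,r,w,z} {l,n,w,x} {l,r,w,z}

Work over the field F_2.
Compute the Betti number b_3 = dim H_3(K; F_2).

n_0=10 n_1=44 n_2=65 n_3=18  [Z2]
∂1: piv[fh,fk,fl,fn,fo,fr,fw,fx,fz] rk=9  ker:hk,hl,hn,ho,hr,hw,hx,hz,kl,kn,ko,kr,kw,kx,kz,ln,lo,lr,lw,lx,lz,no,nr,nw,nx,nz,or,ow,ox,rw,rx,rz,wx,wz,xz
∂2: piv[fhk,fhl,fhn,fho,fhr,fhw,fhz,fkl,fkn,fko,fkw,fln,flz,fno,fnw,fnz,for,fow,fox,frx,fwz,hlo,hlw,hlx,hnr,hnx,hrx,hrz,klr,klz,knr,krw,kwx,kxz,lwx] rk=35  ker:hkl,hkn,hln,hlz,hno,hnz,how,hwz,kln,klw,knw,kor,kow,krz,kwz,lnw,lnx,lnz,low,lrw,lrz,lwz,nrw,nrx,nwx,nwz,orw,orx,rwz,wxz
∂3: piv[fhkl,fhkn,fhln,fhno,fkln,fnwz,forx,hlnx,hlow,hnrx,klrw,klrz,klwz,knrw,korw,krwz,lnwx] rk=17  ker:lrwz
b_3=(18−17)−0=1

b_3=1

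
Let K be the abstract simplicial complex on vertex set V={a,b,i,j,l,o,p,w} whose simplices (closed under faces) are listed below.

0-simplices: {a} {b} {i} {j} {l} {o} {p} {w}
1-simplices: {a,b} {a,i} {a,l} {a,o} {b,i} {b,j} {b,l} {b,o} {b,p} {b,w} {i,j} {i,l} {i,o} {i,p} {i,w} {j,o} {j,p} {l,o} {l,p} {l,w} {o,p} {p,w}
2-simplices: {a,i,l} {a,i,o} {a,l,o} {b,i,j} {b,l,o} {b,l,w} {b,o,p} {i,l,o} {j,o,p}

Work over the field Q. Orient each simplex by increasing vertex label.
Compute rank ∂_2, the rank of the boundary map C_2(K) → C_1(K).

n_0=8 n_1=22 n_2=9  [Q]
∂1: piv[ab,ai,al,ao,bj,bp,bw] rk=7  ker:bi,bl,bo,ij,il,io,ip,iw,jo,jp,lo,lp,lw,op,pw
∂2: piv[ail,aio,alo,bij,blo,blw,bop,jop] rk=8  ker:ilo
rk∂_2=8

rank∂_2=8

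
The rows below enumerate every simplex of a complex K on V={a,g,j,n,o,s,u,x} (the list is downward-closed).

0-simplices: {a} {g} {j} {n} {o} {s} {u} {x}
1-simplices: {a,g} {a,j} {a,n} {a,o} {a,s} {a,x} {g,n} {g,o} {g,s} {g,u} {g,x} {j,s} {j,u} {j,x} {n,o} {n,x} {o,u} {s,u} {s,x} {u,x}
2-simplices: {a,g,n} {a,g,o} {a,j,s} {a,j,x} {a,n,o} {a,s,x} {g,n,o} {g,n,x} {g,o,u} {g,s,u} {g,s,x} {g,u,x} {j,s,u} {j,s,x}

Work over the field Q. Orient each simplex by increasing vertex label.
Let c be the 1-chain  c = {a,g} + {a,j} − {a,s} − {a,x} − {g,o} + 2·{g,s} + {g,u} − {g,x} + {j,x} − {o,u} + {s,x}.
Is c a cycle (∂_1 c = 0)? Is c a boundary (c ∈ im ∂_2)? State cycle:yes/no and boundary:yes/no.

cycle:yes boundary:no

n_0=8 n_1=20 n_2=14  [Q]
∂1: piv[ag,aj,an,ao,as,ax,gu] rk=7  ker:gn,go,gs,gx,js,ju,jx,no,nx,ou,su,sx,ux
∂2: piv[agn,ago,ajs,ajx,ano,asx,gnx,gou,gsu,gsx,gux,jsu] rk=12  ker:gno,jsx
∂1c = 0
c vs im∂2: residual ≠ 0 ⇒ not boundary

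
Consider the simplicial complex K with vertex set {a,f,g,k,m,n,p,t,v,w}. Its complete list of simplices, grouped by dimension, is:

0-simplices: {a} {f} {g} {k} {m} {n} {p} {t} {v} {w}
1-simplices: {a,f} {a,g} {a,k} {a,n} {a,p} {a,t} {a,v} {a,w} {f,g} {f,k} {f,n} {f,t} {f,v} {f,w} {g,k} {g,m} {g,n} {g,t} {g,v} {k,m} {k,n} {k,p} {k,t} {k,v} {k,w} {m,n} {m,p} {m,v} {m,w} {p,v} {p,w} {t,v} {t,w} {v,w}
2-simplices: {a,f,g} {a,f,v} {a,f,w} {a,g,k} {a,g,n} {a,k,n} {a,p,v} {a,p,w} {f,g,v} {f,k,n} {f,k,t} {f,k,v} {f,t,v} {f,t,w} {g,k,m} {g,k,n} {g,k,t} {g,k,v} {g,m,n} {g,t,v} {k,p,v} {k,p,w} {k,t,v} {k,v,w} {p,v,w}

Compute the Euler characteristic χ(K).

n_0=10 n_1=34 n_2=25
χ=+10−34+25=1

χ(K)=1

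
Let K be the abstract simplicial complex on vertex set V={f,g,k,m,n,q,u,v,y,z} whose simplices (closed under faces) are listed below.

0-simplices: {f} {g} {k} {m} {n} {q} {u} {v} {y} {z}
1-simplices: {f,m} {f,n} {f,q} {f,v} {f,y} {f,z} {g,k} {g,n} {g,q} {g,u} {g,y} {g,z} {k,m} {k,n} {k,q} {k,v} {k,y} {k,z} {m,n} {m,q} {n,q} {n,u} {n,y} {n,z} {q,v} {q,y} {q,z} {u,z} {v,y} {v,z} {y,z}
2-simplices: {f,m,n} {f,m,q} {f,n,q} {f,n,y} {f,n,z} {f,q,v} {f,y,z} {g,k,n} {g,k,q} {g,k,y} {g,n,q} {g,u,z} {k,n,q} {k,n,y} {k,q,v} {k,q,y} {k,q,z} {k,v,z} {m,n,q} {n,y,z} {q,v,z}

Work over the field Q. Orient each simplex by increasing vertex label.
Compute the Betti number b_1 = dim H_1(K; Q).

n_0=10 n_1=31 n_2=21  [Q]
∂1: piv[fm,fn,fq,fv,fy,fz,gk,gn,gu] rk=9  ker:gq,gy,gz,km,kn,kq,kv,ky,kz,mn,mq,nq,nu,ny,nz,qv,qy,qz,uz,vy,vz,yz
∂2: piv[fmn,fmq,fnq,fny,fnz,fqv,fyz,gkn,gkq,gky,gnq,guz,kny,kqv,kqy,kqz,kvz] rk=17  ker:knq,mnq,nyz,qvz
b_1=(31−9)−17=5

b_1=5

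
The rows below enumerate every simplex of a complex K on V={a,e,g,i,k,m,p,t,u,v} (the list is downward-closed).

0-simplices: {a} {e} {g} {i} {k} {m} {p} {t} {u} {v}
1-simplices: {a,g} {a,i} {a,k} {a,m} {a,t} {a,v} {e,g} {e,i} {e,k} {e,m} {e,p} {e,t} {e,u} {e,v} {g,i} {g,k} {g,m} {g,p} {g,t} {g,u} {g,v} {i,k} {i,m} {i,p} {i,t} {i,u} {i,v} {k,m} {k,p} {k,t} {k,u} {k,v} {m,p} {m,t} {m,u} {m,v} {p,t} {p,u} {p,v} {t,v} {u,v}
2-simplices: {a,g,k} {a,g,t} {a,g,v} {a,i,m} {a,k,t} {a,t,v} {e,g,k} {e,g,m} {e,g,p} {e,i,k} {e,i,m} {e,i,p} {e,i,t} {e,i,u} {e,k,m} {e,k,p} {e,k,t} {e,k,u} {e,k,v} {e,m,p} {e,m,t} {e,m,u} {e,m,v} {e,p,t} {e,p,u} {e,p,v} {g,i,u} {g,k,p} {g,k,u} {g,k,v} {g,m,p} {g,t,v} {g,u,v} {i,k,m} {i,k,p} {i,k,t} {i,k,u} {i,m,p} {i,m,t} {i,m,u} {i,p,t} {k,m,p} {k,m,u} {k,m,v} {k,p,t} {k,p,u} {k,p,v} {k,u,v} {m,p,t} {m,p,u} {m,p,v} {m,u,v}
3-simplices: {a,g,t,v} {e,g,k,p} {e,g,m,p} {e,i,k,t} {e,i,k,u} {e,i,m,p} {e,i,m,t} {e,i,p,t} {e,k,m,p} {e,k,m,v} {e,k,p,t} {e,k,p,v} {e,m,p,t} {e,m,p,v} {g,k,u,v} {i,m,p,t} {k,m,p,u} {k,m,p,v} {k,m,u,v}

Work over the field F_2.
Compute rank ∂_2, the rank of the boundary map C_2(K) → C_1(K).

n_0=10 n_1=41 n_2=52 n_3=19  [Z2]
∂1: piv[ag,ai,ak,am,at,av,eg,ep,eu] rk=9  ker:ei,ek,em,et,ev,gi,gk,gm,gp,gt,gu,gv,ik,im,ip,it,iu,iv,km,kp,kt,ku,kv,mp,mt,mu,mv,pt,pu,pv,tv,uv
∂2: piv[agk,agt,agv,aim,akt,atv,egk,egm,egp,eik,eim,eip,eit,eiu,ekm,ekp,ekt,eku,ekv,emp,emt,emu,emv,ept,epu,epv,giu,gku,gkv,guv] rk=30  ker:gkp,gmp,gtv,ikm,ikp,ikt,iku,imp,imt,imu,ipt,kmp,kmu,kmv,kpt,kpu,kpv,kuv,mpt,mpu,mpv,muv
∂3: piv[agtv,egkp,egmp,eikt,eiku,eimp,eimt,eipt,ekmp,ekmv,ekpt,ekpv,empt,empv,gkuv,kmpu,kmuv] rk=17  ker:impt,kmpv
rk∂_2=30

rank∂_2=30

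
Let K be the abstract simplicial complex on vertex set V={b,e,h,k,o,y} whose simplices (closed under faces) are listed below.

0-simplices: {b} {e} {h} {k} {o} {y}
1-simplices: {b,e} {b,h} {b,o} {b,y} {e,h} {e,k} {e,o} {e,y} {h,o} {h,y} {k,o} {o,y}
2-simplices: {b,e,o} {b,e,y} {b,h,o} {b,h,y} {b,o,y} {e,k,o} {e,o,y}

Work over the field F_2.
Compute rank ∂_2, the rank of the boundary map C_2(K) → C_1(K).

n_0=6 n_1=12 n_2=7  [Z2]
∂1: piv[be,bh,bo,by,ek] rk=5  ker:eh,eo,ey,ho,hy,ko,oy
∂2: piv[beo,bey,bho,bhy,boy,eko] rk=6  ker:eoy
rk∂_2=6

rank∂_2=6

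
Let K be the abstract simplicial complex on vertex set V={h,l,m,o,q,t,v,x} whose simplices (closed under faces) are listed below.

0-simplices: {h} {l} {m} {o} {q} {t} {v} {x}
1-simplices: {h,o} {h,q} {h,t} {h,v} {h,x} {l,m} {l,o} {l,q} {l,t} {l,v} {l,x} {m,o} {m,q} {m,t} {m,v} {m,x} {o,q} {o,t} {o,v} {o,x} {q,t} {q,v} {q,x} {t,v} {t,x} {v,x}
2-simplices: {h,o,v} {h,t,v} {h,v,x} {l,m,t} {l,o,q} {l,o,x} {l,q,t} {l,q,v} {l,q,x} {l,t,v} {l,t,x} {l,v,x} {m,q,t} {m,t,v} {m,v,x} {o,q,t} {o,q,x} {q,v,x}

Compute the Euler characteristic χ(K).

χ(K)=0

n_0=8 n_1=26 n_2=18
χ=+8−26+18=0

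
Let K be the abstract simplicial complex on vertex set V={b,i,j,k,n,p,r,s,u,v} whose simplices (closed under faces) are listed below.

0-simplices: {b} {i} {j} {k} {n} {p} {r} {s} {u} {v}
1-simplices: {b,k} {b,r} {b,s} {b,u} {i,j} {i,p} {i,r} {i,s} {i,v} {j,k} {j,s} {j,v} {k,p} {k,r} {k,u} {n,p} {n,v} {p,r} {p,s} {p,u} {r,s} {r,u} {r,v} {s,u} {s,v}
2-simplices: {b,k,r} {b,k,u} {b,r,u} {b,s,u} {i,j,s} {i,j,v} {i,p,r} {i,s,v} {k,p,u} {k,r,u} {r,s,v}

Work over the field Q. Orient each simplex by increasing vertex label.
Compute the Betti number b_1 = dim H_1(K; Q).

b_1=6

n_0=10 n_1=25 n_2=11  [Q]
∂1: piv[bk,br,bs,bu,ij,ip,ir,iv,np] rk=9  ker:is,jk,js,jv,kp,kr,ku,nv,pr,ps,pu,rs,ru,rv,su,sv
∂2: piv[bkr,bku,bru,bsu,ijs,ijv,ipr,isv,kpu,rsv] rk=10  ker:kru
b_1=(25−9)−10=6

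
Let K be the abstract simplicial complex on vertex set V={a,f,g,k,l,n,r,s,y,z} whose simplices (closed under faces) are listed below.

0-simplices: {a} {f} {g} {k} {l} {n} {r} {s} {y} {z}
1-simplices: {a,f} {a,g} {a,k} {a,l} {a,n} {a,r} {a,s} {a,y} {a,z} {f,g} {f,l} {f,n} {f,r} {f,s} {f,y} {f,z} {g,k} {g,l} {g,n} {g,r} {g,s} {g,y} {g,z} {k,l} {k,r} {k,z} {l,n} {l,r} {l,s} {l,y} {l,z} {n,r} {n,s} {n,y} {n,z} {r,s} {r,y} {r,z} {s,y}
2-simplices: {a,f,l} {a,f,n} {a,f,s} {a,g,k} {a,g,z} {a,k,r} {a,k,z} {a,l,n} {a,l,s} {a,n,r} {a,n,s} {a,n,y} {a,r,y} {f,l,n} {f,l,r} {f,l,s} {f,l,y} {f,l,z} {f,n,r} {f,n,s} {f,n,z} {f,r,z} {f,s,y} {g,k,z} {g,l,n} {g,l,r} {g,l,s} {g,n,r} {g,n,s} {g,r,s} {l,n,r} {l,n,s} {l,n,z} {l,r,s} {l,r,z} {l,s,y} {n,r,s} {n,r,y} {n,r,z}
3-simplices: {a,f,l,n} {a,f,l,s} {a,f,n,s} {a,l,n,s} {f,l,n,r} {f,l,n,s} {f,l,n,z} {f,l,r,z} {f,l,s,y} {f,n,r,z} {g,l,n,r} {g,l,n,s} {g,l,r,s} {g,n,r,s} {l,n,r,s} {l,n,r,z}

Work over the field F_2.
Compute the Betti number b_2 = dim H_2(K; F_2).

n_0=10 n_1=39 n_2=39 n_3=16  [Z2]
∂1: piv[af,ag,ak,al,an,ar,as,ay,az] rk=9  ker:fg,fl,fn,fr,fs,fy,fz,gk,gl,gn,gr,gs,gy,gz,kl,kr,kz,ln,lr,ls,ly,lz,nr,ns,ny,nz,rs,ry,rz,sy
∂2: piv[afl,afn,afs,agk,agz,akr,akz,aln,als,anr,ans,any,ary,flr,fly,flz,fnr,fnz,frz,fsy,gln,glr,gls,grs] rk=24  ker:fln,fls,fns,gkz,gnr,gns,lnr,lns,lnz,lrs,lrz,lsy,nrs,nry,nrz
∂3: piv[afln,afls,afns,alns,flnr,flnz,flrz,flsy,fnrz,glnr,glns,glrs,gnrs] rk=13  ker:flns,lnrs,lnrz
b_2=(39−24)−13=2

b_2=2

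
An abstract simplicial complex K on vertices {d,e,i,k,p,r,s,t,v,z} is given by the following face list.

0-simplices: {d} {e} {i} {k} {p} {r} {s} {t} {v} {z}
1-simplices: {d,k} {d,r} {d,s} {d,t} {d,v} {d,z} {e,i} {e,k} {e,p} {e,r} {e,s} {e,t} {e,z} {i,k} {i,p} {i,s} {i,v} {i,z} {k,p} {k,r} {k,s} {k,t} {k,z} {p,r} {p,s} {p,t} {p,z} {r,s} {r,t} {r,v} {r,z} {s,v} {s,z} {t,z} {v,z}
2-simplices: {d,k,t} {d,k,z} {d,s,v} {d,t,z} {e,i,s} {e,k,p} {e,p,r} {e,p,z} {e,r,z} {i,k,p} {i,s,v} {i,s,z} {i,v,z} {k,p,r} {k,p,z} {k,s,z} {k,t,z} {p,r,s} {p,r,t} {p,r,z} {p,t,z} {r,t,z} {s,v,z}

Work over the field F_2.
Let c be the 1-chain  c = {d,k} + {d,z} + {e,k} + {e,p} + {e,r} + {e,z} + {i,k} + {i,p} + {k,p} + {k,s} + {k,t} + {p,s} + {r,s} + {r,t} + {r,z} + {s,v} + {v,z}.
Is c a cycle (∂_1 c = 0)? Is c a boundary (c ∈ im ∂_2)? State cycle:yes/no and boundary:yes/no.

cycle:yes boundary:yes

n_0=10 n_1=35 n_2=23  [Z2]
∂1: piv[dk,dr,ds,dt,dv,dz,ei,ek,ep] rk=9  ker:er,es,et,ez,ik,ip,is,iv,iz,kp,kr,ks,kt,kz,pr,ps,pt,pz,rs,rt,rv,rz,sv,sz,tz,vz
∂2: piv[dkt,dkz,dsv,dtz,eis,ekp,epr,epz,erz,ikp,isv,isz,ivz,kpr,kpz,ksz,prs,prt,ptz] rk=19  ker:ktz,prz,rtz,svz
∂1c = 0
c vs im∂2: reduces to 0 ⇒ boundary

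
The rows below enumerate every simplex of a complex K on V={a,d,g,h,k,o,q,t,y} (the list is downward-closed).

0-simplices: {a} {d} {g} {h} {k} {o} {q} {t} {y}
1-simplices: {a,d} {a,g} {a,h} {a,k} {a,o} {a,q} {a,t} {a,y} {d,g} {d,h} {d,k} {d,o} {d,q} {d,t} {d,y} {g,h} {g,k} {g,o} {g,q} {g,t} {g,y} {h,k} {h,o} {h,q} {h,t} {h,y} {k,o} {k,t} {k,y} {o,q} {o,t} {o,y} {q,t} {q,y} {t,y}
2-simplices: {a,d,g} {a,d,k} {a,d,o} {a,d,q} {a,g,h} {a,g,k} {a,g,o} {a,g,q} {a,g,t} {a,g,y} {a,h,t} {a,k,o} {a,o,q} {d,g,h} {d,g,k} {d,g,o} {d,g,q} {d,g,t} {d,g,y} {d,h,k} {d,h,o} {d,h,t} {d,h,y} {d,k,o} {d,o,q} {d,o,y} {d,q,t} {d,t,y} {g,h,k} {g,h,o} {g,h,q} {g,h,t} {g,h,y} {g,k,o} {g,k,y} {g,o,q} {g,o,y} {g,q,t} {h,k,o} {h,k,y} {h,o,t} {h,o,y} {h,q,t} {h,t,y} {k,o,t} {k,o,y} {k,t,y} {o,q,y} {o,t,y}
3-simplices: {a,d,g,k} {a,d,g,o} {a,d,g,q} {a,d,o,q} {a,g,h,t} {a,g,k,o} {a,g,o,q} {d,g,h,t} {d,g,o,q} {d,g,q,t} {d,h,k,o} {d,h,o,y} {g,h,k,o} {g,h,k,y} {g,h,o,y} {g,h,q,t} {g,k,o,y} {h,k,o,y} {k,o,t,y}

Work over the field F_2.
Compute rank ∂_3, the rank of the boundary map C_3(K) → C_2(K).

rank∂_3=17

n_0=9 n_1=35 n_2=49 n_3=19  [Z2]
∂1: piv[ad,ag,ah,ak,ao,aq,at,ay] rk=8  ker:dg,dh,dk,do,dq,dt,dy,gh,gk,go,gq,gt,gy,hk,ho,hq,ht,hy,ko,kt,ky,oq,ot,oy,qt,qy,ty
∂2: piv[adg,adk,ado,adq,agh,agk,ago,agq,agt,agy,aht,ako,aoq,dgh,dgt,dgy,dhk,dho,dhy,doy,dqt,dty,ghq,gky,hot,kot,oqy] rk=27  ker:dgk,dgo,dgq,dht,dko,doq,ghk,gho,ght,ghy,gko,goq,goy,gqt,hko,hky,hoy,hqt,hty,koy,kty,oty
∂3: piv[adgk,adgo,adgq,adoq,aght,agko,agoq,dght,dgqt,dhko,dhoy,ghko,ghky,ghoy,ghqt,gkoy,koty] rk=17  ker:dgoq,hkoy
rk∂_3=17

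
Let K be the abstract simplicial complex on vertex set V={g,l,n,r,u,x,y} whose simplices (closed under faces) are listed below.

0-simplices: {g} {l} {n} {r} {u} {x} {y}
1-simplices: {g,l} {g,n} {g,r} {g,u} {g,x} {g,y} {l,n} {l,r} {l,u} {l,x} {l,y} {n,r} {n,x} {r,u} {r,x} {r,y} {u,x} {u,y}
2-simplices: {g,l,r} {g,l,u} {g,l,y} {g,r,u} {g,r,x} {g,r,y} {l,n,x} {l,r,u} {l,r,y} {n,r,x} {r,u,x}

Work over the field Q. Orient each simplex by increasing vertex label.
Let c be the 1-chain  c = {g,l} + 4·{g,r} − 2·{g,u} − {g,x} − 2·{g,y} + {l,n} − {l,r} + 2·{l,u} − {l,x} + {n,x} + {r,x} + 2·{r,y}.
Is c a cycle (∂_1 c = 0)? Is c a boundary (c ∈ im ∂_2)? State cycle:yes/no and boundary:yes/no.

cycle:yes boundary:yes

n_0=7 n_1=18 n_2=11  [Q]
∂1: piv[gl,gn,gr,gu,gx,gy] rk=6  ker:ln,lr,lu,lx,ly,nr,nx,ru,rx,ry,ux,uy
∂2: piv[glr,glu,gly,gru,grx,gry,lnx,nrx,rux] rk=9  ker:lru,lry
∂1c = 0
c vs im∂2: reduces to 0 ⇒ boundary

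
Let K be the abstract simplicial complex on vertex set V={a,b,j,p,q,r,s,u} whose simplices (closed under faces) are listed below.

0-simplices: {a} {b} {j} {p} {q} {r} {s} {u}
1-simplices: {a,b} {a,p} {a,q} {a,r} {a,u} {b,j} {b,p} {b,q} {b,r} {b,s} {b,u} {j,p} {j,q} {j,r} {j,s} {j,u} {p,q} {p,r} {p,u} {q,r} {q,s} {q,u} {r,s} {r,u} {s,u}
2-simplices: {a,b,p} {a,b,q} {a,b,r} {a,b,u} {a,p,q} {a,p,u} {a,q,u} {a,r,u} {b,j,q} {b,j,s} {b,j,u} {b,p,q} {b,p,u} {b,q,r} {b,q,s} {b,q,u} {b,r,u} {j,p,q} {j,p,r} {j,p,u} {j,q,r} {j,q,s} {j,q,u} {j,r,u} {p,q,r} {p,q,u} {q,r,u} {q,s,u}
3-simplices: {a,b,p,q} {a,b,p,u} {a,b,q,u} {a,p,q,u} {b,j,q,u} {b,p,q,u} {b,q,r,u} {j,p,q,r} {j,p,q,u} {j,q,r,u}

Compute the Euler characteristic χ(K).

χ(K)=1

n_0=8 n_1=25 n_2=28 n_3=10
χ=+8−25+28−10=1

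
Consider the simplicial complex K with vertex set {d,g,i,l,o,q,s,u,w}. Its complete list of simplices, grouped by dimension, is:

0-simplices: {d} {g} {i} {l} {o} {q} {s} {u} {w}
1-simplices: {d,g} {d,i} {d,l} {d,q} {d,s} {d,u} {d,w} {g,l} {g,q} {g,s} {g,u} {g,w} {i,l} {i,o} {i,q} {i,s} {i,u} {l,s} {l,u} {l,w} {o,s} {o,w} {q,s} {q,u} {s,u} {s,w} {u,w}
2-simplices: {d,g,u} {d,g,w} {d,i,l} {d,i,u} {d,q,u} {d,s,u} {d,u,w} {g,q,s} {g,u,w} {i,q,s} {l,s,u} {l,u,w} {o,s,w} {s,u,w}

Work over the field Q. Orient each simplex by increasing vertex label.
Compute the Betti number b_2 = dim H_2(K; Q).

n_0=9 n_1=27 n_2=14  [Q]
∂1: piv[dg,di,dl,dq,ds,du,dw,io] rk=8  ker:gl,gq,gs,gu,gw,il,iq,is,iu,ls,lu,lw,os,ow,qs,qu,su,sw,uw
∂2: piv[dgu,dgw,dil,diu,dqu,dsu,duw,gqs,iqs,lsu,luw,osw,suw] rk=13  ker:guw
b_2=(14−13)−0=1

b_2=1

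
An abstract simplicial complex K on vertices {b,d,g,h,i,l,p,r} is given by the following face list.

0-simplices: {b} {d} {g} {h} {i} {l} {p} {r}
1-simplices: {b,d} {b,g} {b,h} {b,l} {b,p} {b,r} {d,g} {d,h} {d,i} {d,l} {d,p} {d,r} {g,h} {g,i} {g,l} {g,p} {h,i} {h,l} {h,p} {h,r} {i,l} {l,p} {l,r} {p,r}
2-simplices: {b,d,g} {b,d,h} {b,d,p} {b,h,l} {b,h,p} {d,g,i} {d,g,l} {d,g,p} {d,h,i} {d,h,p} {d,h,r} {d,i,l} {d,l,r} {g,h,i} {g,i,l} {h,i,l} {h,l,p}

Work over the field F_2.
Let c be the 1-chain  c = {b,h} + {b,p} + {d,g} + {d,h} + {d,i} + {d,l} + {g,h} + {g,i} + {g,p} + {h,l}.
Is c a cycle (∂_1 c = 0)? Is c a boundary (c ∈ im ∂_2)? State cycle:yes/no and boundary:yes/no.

n_0=8 n_1=24 n_2=17  [Z2]
∂1: piv[bd,bg,bh,bl,bp,br,di] rk=7  ker:dg,dh,dl,dp,dr,gh,gi,gl,gp,hi,hl,hp,hr,il,lp,lr,pr
∂2: piv[bdg,bdh,bdp,bhl,bhp,dgi,dgl,dgp,dhi,dhr,dil,dlr,ghi,hil,hlp] rk=15  ker:dhp,gil
∂1c = 0
c vs im∂2: reduces to 0 ⇒ boundary

cycle:yes boundary:yes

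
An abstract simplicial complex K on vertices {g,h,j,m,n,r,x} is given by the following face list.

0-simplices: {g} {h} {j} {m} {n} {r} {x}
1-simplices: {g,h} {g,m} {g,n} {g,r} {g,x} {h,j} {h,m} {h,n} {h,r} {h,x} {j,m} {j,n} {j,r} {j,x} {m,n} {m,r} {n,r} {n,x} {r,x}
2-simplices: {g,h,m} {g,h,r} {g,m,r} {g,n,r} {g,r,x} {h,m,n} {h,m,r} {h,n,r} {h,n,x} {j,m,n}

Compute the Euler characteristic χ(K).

χ(K)=-2

n_0=7 n_1=19 n_2=10
χ=+7−19+10=-2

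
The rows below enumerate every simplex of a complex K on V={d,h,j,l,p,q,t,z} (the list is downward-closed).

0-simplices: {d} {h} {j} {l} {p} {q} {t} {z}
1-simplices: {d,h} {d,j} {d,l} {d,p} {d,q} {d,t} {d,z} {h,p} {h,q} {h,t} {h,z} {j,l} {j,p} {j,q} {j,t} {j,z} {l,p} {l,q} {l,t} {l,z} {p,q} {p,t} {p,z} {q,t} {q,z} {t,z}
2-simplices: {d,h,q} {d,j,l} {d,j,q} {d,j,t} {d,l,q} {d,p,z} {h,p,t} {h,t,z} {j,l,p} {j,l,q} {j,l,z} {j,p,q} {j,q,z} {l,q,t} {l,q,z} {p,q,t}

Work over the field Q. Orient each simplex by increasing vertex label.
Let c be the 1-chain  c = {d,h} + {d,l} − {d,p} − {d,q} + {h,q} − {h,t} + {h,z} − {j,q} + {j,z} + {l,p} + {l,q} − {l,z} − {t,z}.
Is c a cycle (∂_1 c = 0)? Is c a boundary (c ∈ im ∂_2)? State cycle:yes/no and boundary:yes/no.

cycle:yes boundary:no

n_0=8 n_1=26 n_2=16  [Q]
∂1: piv[dh,dj,dl,dp,dq,dt,dz] rk=7  ker:hp,hq,ht,hz,jl,jp,jq,jt,jz,lp,lq,lt,lz,pq,pt,pz,qt,qz,tz
∂2: piv[dhq,djl,djq,djt,dlq,dpz,hpt,htz,jlp,jlz,jpq,jqz,lqt,pqt] rk=14  ker:jlq,lqz
∂1c = 0
c vs im∂2: residual ≠ 0 ⇒ not boundary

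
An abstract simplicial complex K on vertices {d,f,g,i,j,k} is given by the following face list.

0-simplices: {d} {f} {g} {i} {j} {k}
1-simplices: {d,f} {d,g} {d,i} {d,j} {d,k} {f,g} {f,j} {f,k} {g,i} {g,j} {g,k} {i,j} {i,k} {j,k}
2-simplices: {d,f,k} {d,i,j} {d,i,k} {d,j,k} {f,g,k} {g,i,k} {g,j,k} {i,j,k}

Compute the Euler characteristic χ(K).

n_0=6 n_1=14 n_2=8
χ=+6−14+8=0

χ(K)=0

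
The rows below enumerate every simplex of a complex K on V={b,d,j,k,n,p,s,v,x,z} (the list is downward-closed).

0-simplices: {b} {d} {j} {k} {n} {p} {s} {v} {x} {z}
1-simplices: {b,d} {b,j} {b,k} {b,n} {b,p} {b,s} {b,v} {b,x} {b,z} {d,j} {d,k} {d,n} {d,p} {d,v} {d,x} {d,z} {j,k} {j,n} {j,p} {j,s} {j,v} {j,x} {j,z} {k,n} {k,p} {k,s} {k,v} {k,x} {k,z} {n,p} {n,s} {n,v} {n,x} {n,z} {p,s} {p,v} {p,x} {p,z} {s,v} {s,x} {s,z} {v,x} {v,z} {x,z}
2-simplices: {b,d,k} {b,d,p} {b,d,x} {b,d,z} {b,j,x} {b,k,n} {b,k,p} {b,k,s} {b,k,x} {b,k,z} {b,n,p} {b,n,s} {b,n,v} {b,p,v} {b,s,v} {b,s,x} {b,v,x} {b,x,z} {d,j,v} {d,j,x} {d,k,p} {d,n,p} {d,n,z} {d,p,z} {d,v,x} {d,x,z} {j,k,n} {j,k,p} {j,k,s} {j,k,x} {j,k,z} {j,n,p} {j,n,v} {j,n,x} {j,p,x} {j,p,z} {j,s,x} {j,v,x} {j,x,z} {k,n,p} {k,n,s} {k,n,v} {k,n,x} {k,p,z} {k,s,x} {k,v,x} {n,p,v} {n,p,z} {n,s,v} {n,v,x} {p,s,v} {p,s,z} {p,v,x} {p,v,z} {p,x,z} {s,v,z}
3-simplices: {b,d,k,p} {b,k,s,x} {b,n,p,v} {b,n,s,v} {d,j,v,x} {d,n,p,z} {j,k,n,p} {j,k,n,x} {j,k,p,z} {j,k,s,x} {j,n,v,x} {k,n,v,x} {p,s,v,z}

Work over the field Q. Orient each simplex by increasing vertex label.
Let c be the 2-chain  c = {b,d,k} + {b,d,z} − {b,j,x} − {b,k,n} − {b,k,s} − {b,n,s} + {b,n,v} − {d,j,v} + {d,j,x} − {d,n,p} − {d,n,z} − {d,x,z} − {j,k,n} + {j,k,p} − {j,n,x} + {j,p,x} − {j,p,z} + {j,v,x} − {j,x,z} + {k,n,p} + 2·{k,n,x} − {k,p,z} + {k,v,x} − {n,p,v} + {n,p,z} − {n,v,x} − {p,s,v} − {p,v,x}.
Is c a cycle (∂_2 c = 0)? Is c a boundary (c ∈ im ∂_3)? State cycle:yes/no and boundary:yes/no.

cycle:no boundary:no

n_0=10 n_1=44 n_2=56 n_3=13  [Q]
∂1: piv[bd,bj,bk,bn,bp,bs,bv,bx,bz] rk=9  ker:dj,dk,dn,dp,dv,dx,dz,jk,jn,jp,js,jv,jx,jz,kn,kp,ks,kv,kx,kz,np,ns,nv,nx,nz,ps,pv,px,pz,sv,sx,sz,vx,vz,xz
∂2: piv[bdk,bdp,bdx,bdz,bjx,bkn,bkp,bks,bkx,bkz,bnp,bns,bnv,bpv,bsv,bsx,bvx,bxz,djv,djx,dnp,dnz,dpz,dvx,jkn,jkp,jks,jkx,jkz,jnx,jpx,knv,psv,psz,pvz] rk=35  ker:dkp,dxz,jnp,jnv,jpz,jsx,jvx,jxz,knp,kns,knx,kpz,ksx,kvx,npv,npz,nsv,nvx,pvx,pxz,svz
∂3: piv[bdkp,bksx,bnpv,bnsv,djvx,dnpz,jknp,jknx,jkpz,jksx,jnvx,knvx,psvz] rk=13
∂2c = 2·{b,d} − {b,j} − 3·{b,k} + {b,n} + 2·{b,s} − {b,v} + {b,x} − {b,z} + {d,k} − 2·{d,n} + {d,p} + {d,v} − 2·{d,x} + 3·{d,z} − {j,p} − 2·{j,x} + 2·{j,z} + {k,n} − {k,p} − {k,s} + {k,v} − 3·{k,x} + {k,z} − {n,s} + {n,v} + 2·{n,x} − 2·{n,z} − {p,s} − {p,v} + 2·{p,x} − {p,z} − {s,v} − 2·{x,z}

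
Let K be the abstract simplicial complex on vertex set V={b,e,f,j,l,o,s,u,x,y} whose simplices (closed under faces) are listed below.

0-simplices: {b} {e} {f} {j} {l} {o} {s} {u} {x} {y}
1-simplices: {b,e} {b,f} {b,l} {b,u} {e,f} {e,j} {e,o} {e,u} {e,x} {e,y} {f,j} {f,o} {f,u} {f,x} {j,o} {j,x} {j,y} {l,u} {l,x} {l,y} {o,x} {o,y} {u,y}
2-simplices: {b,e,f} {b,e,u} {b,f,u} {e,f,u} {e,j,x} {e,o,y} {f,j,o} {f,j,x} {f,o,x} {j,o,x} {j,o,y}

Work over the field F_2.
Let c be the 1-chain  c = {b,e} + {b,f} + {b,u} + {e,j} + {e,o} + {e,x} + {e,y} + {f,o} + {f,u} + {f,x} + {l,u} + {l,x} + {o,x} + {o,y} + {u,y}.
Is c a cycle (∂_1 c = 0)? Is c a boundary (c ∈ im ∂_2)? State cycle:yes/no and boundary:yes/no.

n_0=10 n_1=23 n_2=11  [Z2]
∂1: piv[be,bf,bl,bu,ej,eo,ex,ey] rk=8  ker:ef,eu,fj,fo,fu,fx,jo,jx,jy,lu,lx,ly,ox,oy,uy
∂2: piv[bef,beu,bfu,ejx,eoy,fjo,fjx,fox,joy] rk=9  ker:efu,jox
∂1c = {b} + {e} + {j} + {y}

cycle:no boundary:no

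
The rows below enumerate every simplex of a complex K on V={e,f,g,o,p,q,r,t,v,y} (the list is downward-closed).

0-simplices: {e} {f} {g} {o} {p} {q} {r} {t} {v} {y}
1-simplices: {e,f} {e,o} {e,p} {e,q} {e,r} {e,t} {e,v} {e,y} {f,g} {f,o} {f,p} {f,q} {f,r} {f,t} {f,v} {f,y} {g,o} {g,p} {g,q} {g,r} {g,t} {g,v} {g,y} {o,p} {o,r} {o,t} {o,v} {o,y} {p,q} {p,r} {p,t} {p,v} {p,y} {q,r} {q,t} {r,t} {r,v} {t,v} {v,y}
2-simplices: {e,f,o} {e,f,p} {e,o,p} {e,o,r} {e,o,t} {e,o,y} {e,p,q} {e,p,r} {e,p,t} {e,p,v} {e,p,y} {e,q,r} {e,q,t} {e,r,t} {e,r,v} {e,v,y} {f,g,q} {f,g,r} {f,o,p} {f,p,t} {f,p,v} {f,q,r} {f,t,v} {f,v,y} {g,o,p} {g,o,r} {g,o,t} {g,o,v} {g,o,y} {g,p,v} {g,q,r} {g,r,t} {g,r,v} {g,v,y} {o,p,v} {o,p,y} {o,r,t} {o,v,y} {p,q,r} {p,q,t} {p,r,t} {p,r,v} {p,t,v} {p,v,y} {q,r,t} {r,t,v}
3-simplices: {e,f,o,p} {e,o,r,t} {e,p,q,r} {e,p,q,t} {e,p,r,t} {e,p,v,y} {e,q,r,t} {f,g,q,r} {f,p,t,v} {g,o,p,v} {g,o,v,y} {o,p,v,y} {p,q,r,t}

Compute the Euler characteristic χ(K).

n_0=10 n_1=39 n_2=46 n_3=13
χ=+10−39+46−13=4

χ(K)=4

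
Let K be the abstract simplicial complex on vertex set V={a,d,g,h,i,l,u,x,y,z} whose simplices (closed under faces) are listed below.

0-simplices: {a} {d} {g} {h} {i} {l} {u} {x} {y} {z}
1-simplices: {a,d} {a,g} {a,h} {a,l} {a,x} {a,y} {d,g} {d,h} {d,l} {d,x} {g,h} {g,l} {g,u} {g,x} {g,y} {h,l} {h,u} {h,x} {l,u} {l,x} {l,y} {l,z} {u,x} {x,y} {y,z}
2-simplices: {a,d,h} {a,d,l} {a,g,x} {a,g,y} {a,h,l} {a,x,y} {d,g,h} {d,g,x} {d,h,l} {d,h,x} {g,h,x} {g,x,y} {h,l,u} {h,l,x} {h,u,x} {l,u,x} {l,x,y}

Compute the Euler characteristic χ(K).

n_0=10 n_1=25 n_2=17
χ=+10−25+17=2

χ(K)=2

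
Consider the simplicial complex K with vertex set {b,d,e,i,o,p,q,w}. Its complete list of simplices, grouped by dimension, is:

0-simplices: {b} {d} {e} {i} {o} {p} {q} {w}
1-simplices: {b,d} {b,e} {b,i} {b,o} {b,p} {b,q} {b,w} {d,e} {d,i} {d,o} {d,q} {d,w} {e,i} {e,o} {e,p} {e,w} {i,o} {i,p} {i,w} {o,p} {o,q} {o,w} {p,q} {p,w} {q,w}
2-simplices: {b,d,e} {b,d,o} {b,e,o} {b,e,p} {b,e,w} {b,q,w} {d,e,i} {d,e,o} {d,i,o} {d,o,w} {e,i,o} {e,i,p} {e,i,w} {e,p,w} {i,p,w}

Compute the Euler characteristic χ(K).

χ(K)=-2

n_0=8 n_1=25 n_2=15
χ=+8−25+15=-2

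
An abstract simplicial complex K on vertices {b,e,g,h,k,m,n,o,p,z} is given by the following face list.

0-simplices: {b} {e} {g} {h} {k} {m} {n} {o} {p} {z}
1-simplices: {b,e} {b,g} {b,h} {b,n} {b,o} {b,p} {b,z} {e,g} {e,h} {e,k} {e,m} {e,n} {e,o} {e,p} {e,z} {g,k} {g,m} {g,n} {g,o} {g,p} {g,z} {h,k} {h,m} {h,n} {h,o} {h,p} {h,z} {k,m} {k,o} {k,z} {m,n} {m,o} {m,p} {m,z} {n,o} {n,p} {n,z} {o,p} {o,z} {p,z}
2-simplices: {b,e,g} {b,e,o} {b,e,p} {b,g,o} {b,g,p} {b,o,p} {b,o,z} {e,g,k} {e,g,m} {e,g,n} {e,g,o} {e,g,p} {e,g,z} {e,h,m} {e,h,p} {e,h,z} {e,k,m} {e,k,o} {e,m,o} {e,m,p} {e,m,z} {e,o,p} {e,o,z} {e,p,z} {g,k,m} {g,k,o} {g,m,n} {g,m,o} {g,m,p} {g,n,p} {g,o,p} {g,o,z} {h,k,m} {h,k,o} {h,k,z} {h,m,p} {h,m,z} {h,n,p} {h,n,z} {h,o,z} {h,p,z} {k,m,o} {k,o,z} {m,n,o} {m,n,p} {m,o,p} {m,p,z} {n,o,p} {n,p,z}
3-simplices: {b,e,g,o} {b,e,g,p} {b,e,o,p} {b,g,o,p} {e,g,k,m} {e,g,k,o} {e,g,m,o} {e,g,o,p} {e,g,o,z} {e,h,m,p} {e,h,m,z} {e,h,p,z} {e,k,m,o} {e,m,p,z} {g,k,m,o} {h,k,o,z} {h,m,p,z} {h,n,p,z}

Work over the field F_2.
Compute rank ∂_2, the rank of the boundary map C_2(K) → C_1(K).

rank∂_2=29

n_0=10 n_1=40 n_2=49 n_3=18  [Z2]
∂1: piv[be,bg,bh,bn,bo,bp,bz,ek,em] rk=9  ker:eg,eh,en,eo,ep,ez,gk,gm,gn,go,gp,gz,hk,hm,hn,ho,hp,hz,km,ko,kz,mn,mo,mp,mz,no,np,nz,op,oz,pz
∂2: piv[beg,beo,bep,bgo,bgp,bop,boz,egk,egm,egn,egz,ehm,ehp,ehz,ekm,eko,emo,emp,emz,eoz,epz,gmn,gnp,hkm,hko,hkz,hnp,hnz,mno] rk=29  ker:ego,egp,eop,gkm,gko,gmo,gmp,gop,goz,hmp,hmz,hoz,hpz,kmo,koz,mnp,mop,mpz,nop,npz
∂3: piv[bego,begp,beop,bgop,egkm,egko,egmo,egoz,ehmp,ehmz,ehpz,ekmo,empz,hkoz,hnpz] rk=15  ker:egop,gkmo,hmpz
rk∂_2=29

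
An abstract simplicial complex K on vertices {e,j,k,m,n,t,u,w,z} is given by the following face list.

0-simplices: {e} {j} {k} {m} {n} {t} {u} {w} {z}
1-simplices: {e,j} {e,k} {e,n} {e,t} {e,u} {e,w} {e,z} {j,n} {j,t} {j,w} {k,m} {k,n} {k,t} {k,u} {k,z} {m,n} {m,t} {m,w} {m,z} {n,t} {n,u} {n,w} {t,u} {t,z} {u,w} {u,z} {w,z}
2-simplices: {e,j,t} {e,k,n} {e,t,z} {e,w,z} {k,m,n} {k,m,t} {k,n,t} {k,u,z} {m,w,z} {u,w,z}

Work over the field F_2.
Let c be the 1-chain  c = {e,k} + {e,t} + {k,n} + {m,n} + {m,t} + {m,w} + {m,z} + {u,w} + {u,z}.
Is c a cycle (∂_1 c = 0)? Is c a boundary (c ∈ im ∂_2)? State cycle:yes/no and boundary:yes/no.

cycle:yes boundary:no

n_0=9 n_1=27 n_2=10  [Z2]
∂1: piv[ej,ek,en,et,eu,ew,ez,km] rk=8  ker:jn,jt,jw,kn,kt,ku,kz,mn,mt,mw,mz,nt,nu,nw,tu,tz,uw,uz,wz
∂2: piv[ejt,ekn,etz,ewz,kmn,kmt,knt,kuz,mwz,uwz] rk=10
∂1c = 0
c vs im∂2: residual ≠ 0 ⇒ not boundary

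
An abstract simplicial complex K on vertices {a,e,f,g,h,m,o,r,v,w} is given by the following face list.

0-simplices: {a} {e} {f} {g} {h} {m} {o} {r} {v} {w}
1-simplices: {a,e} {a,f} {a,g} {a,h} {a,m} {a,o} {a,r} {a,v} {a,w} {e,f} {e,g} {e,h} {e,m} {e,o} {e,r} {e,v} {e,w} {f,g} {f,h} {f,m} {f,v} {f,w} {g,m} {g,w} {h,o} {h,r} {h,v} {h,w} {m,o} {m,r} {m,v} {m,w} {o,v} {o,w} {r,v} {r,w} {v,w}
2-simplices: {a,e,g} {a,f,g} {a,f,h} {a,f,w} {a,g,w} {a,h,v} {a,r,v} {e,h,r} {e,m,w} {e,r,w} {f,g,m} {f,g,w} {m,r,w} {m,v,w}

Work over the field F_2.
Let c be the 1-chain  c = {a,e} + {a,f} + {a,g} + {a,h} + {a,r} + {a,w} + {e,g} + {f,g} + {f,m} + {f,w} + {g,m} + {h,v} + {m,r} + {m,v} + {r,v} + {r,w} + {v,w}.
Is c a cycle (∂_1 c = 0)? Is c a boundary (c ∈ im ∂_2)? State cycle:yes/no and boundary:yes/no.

cycle:yes boundary:yes

n_0=10 n_1=37 n_2=14  [Z2]
∂1: piv[ae,af,ag,ah,am,ao,ar,av,aw] rk=9  ker:ef,eg,eh,em,eo,er,ev,ew,fg,fh,fm,fv,fw,gm,gw,ho,hr,hv,hw,mo,mr,mv,mw,ov,ow,rv,rw,vw
∂2: piv[aeg,afg,afh,afw,agw,ahv,arv,ehr,emw,erw,fgm,mrw,mvw] rk=13  ker:fgw
∂1c = 0
c vs im∂2: reduces to 0 ⇒ boundary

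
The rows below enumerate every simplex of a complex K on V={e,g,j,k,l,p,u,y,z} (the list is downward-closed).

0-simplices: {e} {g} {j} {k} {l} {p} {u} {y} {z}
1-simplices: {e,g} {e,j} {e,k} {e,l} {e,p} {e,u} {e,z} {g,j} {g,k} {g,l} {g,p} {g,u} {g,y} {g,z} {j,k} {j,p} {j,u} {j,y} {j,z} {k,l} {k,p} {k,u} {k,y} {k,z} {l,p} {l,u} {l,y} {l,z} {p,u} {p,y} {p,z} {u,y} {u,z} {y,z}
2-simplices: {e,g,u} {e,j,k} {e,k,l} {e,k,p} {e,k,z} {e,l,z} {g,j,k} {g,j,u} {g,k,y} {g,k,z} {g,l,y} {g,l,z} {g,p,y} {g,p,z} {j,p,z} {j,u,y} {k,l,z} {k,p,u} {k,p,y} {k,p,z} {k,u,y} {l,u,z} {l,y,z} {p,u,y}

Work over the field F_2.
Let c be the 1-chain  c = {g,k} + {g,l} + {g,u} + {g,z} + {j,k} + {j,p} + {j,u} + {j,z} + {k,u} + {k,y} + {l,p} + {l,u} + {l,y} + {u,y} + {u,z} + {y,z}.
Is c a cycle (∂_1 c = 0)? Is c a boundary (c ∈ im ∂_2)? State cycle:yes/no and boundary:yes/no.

n_0=9 n_1=34 n_2=24  [Z2]
∂1: piv[eg,ej,ek,el,ep,eu,ez,gy] rk=8  ker:gj,gk,gl,gp,gu,gz,jk,jp,ju,jy,jz,kl,kp,ku,ky,kz,lp,lu,ly,lz,pu,py,pz,uy,uz,yz
∂2: piv[egu,ejk,ekl,ekp,ekz,elz,gjk,gju,gky,gkz,gly,glz,gpy,gpz,jpz,juy,kpu,kpy,kuy,luz,lyz] rk=21  ker:klz,kpz,puy
∂1c = 0
c vs im∂2: residual ≠ 0 ⇒ not boundary

cycle:yes boundary:no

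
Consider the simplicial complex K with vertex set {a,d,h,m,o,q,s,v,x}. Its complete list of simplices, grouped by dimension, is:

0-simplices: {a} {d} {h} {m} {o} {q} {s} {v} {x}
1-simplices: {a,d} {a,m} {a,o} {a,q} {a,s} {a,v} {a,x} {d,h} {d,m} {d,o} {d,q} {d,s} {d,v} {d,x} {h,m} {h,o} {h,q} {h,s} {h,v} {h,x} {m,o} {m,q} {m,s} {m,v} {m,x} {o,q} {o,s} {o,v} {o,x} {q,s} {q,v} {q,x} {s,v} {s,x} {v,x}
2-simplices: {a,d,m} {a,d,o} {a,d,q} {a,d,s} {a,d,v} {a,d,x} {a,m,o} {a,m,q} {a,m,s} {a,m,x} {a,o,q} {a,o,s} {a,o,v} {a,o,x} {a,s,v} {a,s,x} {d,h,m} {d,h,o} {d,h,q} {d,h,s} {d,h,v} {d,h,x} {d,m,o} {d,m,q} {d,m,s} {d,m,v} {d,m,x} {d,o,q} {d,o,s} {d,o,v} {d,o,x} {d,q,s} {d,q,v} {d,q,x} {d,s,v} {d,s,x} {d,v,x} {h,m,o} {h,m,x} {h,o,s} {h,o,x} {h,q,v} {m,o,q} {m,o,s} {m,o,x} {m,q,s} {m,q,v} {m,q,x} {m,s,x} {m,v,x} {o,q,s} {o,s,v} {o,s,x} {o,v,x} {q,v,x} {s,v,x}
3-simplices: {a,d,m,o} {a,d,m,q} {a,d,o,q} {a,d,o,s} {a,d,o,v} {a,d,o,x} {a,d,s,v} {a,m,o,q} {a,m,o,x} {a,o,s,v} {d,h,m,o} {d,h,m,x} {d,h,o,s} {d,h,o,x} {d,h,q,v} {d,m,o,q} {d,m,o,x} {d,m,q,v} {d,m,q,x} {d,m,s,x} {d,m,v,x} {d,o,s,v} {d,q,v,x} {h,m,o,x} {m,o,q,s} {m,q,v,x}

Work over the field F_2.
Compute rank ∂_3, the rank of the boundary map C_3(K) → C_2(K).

n_0=9 n_1=35 n_2=56 n_3=26  [Z2]
∂1: piv[ad,am,ao,aq,as,av,ax,dh] rk=8  ker:dm,do,dq,ds,dv,dx,hm,ho,hq,hs,hv,hx,mo,mq,ms,mv,mx,oq,os,ov,ox,qs,qv,qx,sv,sx,vx
∂2: piv[adm,ado,adq,ads,adv,adx,amo,amq,ams,amx,aoq,aos,aov,aox,asv,asx,dhm,dho,dhq,dhs,dhv,dhx,dmv,dqs,dqv,dqx,dvx] rk=27  ker:dmo,dmq,dms,dmx,doq,dos,dov,dox,dsv,dsx,hmo,hmx,hos,hox,hqv,moq,mos,mox,mqs,mqv,mqx,msx,mvx,oqs,osv,osx,ovx,qvx,svx
∂3: piv[admo,admq,adoq,ados,adov,adox,adsv,amoq,amox,aosv,dhmo,dhmx,dhos,dhox,dhqv,dmox,dmqv,dmqx,dmsx,dmvx,dqvx,moqs] rk=22  ker:dmoq,dosv,hmox,mqvx
rk∂_3=22

rank∂_3=22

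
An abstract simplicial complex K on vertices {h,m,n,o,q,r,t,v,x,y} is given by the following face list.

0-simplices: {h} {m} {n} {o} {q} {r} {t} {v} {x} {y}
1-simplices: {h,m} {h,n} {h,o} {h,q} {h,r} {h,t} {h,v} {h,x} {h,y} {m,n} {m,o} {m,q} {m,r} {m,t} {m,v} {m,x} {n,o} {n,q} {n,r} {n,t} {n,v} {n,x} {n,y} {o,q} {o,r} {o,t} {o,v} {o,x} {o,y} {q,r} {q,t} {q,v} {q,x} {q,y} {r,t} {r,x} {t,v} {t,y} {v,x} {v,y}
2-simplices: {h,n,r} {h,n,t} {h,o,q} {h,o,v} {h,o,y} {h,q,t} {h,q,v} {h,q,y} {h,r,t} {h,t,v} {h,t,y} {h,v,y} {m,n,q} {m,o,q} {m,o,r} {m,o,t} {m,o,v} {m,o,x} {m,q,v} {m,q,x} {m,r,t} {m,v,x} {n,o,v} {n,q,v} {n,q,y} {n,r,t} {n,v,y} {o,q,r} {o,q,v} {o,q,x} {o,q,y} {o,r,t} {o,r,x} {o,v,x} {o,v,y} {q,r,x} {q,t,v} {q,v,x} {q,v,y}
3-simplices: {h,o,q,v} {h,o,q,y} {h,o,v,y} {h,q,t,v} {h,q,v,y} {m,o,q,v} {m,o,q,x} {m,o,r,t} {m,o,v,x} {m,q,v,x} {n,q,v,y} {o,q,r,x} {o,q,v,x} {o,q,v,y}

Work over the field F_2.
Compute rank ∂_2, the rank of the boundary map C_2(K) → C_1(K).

n_0=10 n_1=40 n_2=39 n_3=14  [Z2]
∂1: piv[hm,hn,ho,hq,hr,ht,hv,hx,hy] rk=9  ker:mn,mo,mq,mr,mt,mv,mx,no,nq,nr,nt,nv,nx,ny,oq,or,ot,ov,ox,oy,qr,qt,qv,qx,qy,rt,rx,tv,ty,vx,vy
∂2: piv[hnr,hnt,hoq,hov,hoy,hqt,hqv,hqy,hrt,htv,hty,hvy,mnq,moq,mor,mot,mov,mox,mqx,mrt,mvx,nov,nqv,nqy,oqr,orx] rk=26  ker:mqv,nrt,nvy,oqv,oqx,oqy,ort,ovx,ovy,qrx,qtv,qvx,qvy
∂3: piv[hoqv,hoqy,hovy,hqtv,hqvy,moqv,moqx,mort,movx,mqvx,nqvy,oqrx] rk=12  ker:oqvx,oqvy
rk∂_2=26

rank∂_2=26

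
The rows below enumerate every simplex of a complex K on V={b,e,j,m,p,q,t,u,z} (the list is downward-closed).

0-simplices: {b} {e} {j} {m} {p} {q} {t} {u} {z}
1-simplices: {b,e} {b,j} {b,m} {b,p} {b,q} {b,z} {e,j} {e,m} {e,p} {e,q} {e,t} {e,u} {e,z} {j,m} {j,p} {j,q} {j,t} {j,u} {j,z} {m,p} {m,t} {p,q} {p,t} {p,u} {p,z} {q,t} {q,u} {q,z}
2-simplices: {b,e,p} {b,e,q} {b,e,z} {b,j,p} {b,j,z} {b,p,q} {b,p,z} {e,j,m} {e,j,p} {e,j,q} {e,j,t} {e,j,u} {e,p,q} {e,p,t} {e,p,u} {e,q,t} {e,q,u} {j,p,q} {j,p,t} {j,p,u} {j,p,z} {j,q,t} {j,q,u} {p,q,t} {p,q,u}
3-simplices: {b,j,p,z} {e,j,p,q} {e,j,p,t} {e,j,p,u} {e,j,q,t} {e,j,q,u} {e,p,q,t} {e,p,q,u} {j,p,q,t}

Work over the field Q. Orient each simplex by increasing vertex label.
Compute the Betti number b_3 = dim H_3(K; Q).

b_3=1

n_0=9 n_1=28 n_2=25 n_3=9  [Q]
∂1: piv[be,bj,bm,bp,bq,bz,et,eu] rk=8  ker:ej,em,ep,eq,ez,jm,jp,jq,jt,ju,jz,mp,mt,pq,pt,pu,pz,qt,qu,qz
∂2: piv[bep,beq,bez,bjp,bjz,bpq,bpz,ejm,ejp,ejq,ejt,eju,ept,epu,eqt,equ] rk=16  ker:epq,jpq,jpt,jpu,jpz,jqt,jqu,pqt,pqu
∂3: piv[bjpz,ejpq,ejpt,ejpu,ejqt,ejqu,epqt,epqu] rk=8  ker:jpqt
b_3=(9−8)−0=1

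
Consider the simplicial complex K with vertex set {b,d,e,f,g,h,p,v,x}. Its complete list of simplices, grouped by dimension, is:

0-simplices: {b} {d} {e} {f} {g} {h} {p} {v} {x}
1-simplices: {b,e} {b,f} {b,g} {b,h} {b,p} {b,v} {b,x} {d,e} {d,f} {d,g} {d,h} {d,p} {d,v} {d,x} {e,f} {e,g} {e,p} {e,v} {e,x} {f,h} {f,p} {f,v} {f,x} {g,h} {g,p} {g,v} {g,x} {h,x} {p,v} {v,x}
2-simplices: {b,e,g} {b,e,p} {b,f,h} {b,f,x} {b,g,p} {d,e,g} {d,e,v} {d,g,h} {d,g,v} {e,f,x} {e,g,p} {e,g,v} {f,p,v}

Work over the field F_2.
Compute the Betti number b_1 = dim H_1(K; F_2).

n_0=9 n_1=30 n_2=13  [Z2]
∂1: piv[be,bf,bg,bh,bp,bv,bx,de] rk=8  ker:df,dg,dh,dp,dv,dx,ef,eg,ep,ev,ex,fh,fp,fv,fx,gh,gp,gv,gx,hx,pv,vx
∂2: piv[beg,bep,bfh,bfx,bgp,deg,dev,dgh,dgv,efx,fpv] rk=11  ker:egp,egv
b_1=(30−8)−11=11

b_1=11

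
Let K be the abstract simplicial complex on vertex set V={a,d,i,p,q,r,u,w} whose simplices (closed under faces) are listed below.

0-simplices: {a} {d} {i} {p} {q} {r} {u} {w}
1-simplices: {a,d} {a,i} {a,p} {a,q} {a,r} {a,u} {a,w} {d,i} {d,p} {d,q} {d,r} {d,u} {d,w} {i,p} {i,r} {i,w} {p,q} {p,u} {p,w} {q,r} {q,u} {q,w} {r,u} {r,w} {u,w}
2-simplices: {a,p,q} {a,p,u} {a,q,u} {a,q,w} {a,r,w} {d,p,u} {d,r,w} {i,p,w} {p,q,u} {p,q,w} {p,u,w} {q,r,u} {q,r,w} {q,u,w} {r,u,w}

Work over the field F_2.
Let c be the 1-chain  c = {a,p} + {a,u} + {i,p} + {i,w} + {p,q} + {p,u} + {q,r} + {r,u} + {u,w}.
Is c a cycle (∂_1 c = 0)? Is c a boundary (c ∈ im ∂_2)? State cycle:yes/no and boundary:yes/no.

cycle:yes boundary:yes

n_0=8 n_1=25 n_2=15  [Z2]
∂1: piv[ad,ai,ap,aq,ar,au,aw] rk=7  ker:di,dp,dq,dr,du,dw,ip,ir,iw,pq,pu,pw,qr,qu,qw,ru,rw,uw
∂2: piv[apq,apu,aqu,aqw,arw,dpu,drw,ipw,pqw,puw,qru,qrw] rk=12  ker:pqu,quw,ruw
∂1c = 0
c vs im∂2: reduces to 0 ⇒ boundary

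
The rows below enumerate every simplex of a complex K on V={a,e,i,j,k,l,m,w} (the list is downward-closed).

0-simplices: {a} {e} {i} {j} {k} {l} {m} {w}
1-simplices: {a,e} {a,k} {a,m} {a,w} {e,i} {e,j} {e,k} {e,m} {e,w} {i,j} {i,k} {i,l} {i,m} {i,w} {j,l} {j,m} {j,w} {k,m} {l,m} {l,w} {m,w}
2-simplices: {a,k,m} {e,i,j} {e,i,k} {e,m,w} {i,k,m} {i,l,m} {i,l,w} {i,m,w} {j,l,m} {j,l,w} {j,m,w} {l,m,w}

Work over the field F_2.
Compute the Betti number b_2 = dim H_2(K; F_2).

n_0=8 n_1=21 n_2=12  [Z2]
∂1: piv[ae,ak,am,aw,ei,ej,il] rk=7  ker:ek,em,ew,ij,ik,im,iw,jl,jm,jw,km,lm,lw,mw
∂2: piv[akm,eij,eik,emw,ikm,ilm,ilw,imw,jlm,jlw] rk=10  ker:jmw,lmw
b_2=(12−10)−0=2

b_2=2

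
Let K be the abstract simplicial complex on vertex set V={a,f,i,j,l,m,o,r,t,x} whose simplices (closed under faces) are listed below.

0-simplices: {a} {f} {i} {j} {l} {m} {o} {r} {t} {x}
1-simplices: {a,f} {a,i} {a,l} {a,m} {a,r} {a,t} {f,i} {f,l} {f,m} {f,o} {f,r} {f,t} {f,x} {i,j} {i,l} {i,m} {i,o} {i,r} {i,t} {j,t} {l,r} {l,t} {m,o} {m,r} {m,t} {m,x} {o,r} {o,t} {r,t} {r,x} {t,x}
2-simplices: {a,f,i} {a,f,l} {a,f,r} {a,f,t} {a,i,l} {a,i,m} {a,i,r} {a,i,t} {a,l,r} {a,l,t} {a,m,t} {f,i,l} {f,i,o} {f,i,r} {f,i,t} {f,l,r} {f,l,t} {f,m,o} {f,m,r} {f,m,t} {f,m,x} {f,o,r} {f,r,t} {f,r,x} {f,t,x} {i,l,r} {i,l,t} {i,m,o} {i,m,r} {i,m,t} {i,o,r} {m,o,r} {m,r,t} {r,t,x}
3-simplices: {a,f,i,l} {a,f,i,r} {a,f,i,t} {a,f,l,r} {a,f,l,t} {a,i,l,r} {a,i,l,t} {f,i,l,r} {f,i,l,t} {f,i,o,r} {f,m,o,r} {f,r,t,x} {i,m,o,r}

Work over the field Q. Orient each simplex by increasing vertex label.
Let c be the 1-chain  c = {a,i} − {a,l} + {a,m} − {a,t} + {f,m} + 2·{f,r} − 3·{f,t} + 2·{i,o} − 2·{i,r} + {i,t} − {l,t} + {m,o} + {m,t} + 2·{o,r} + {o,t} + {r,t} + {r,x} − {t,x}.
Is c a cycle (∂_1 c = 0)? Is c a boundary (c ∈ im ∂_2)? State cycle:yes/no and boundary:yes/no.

cycle:yes boundary:no

n_0=10 n_1=31 n_2=34 n_3=13  [Q]
∂1: piv[af,ai,al,am,ar,at,fo,fx,ij] rk=9  ker:fi,fl,fm,fr,ft,il,im,io,ir,it,jt,lr,lt,mo,mr,mt,mx,or,ot,rt,rx,tx
∂2: piv[afi,afl,afr,aft,ail,aim,air,ait,alr,alt,amt,fio,fmo,fmr,fmt,fmx,for,frt,frx,ftx] rk=20  ker:fil,fir,fit,flr,flt,ilr,ilt,imo,imr,imt,ior,mor,mrt,rtx
∂3: piv[afil,afir,afit,aflr,aflt,ailr,ailt,fior,fmor,frtx,imor] rk=11  ker:filr,filt
∂1c = 0
c vs im∂2: residual ≠ 0 ⇒ not boundary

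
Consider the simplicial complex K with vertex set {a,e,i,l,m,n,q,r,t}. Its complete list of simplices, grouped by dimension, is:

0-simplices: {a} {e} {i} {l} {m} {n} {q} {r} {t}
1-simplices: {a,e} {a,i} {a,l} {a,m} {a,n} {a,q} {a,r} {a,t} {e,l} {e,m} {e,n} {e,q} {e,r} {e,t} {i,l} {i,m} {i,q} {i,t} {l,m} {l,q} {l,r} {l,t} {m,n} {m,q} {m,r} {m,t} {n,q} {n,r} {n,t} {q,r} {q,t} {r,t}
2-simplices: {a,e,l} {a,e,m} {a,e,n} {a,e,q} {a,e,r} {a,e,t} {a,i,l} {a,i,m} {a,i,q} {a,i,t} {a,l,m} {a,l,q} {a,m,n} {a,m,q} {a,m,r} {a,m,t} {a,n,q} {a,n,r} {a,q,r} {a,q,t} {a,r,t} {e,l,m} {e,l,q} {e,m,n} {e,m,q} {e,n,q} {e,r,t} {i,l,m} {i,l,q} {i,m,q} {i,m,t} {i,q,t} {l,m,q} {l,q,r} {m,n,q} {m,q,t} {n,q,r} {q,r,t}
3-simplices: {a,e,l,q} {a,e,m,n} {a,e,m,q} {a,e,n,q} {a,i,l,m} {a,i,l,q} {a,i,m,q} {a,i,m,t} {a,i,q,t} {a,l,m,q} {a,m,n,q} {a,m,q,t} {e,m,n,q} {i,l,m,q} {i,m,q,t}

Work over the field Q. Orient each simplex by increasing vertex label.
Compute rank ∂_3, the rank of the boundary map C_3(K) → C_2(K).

rank∂_3=12

n_0=9 n_1=32 n_2=38 n_3=15  [Q]
∂1: piv[ae,ai,al,am,an,aq,ar,at] rk=8  ker:el,em,en,eq,er,et,il,im,iq,it,lm,lq,lr,lt,mn,mq,mr,mt,nq,nr,nt,qr,qt,rt
∂2: piv[ael,aem,aen,aeq,aer,aet,ail,aim,aiq,ait,alm,alq,amn,amq,amr,amt,anq,anr,aqr,aqt,art,lqr] rk=22  ker:elm,elq,emn,emq,enq,ert,ilm,ilq,imq,imt,iqt,lmq,mnq,mqt,nqr,qrt
∂3: piv[aelq,aemn,aemq,aenq,ailm,ailq,aimq,aimt,aiqt,almq,amnq,amqt] rk=12  ker:emnq,ilmq,imqt
rk∂_3=12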